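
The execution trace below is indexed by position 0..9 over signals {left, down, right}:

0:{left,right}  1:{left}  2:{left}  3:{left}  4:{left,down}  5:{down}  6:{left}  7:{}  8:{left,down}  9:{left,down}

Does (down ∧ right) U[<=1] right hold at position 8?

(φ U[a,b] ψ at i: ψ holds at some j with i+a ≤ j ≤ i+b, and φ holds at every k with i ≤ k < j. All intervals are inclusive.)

Need some j in [8,9] with right, and (down ∧ right) at every k in [8,j-1].
  j=8: right false.
  j=9: right false.
No j in the window works → until fails.

Does not hold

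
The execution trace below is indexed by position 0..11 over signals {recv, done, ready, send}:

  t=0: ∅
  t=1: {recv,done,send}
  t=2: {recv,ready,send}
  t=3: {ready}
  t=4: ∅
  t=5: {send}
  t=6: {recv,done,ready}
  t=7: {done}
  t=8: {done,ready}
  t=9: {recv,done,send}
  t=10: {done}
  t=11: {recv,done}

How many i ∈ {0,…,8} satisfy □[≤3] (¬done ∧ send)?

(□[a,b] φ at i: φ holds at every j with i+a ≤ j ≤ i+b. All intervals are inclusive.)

Evaluate at each i in [0,8]:
  i=0: ✗ (fails at j=0)
  i=1: ✗ (fails at j=1)
  i=2: ✗ (fails at j=3)
  i=3: ✗ (fails at j=3)
  i=4: ✗ (fails at j=4)
  i=5: ✗ (fails at j=6)
  i=6: ✗ (fails at j=6)
  i=7: ✗ (fails at j=7)
  i=8: ✗ (fails at j=8)
Positions where it holds: {} → 0.

0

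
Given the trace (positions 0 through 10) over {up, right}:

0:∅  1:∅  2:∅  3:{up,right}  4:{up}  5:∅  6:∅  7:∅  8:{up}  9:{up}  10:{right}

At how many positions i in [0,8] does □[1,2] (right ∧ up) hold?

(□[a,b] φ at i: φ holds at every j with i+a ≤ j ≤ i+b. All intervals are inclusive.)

Evaluate at each i in [0,8]:
  i=0: ✗ (fails at j=1)
  i=1: ✗ (fails at j=2)
  i=2: ✗ (fails at j=4)
  i=3: ✗ (fails at j=4)
  i=4: ✗ (fails at j=5)
  i=5: ✗ (fails at j=6)
  i=6: ✗ (fails at j=7)
  i=7: ✗ (fails at j=8)
  i=8: ✗ (fails at j=9)
Positions where it holds: {} → 0.

0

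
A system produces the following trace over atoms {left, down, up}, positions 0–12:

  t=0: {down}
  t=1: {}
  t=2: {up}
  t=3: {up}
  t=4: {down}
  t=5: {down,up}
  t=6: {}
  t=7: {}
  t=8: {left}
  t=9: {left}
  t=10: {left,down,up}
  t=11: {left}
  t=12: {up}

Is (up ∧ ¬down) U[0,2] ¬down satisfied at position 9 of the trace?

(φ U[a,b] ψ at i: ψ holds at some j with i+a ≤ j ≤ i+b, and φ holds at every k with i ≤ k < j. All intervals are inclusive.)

True

Need some j in [9,11] with ¬down, and (up ∧ ¬down) at every k in [9,j-1].
  j=9: ¬down holds; no prefix to check → satisfied.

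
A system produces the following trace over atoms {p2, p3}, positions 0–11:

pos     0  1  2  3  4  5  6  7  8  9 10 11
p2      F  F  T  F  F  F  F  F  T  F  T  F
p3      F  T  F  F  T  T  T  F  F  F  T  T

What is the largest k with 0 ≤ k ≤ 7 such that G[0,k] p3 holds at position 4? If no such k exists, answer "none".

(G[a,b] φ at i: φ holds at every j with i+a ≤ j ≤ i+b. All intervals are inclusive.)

p3 must hold from j=4 onward; find where it first fails.
  j=4: holds
  j=5: holds
  j=6: holds
  j=7: fails
Holds on [4,6], so largest k = 2.

2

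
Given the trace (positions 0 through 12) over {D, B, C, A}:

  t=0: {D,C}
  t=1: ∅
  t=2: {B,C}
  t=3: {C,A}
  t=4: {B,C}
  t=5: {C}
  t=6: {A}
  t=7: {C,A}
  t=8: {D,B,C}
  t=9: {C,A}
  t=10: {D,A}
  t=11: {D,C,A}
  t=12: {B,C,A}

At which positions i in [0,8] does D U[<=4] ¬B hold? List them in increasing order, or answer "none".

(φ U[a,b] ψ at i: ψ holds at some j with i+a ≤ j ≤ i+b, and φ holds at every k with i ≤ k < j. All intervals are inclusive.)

Evaluate at each i in [0,8]:
  i=0: ✓ (rhs at j=0)
  i=1: ✓ (rhs at j=1)
  i=2: ✗ (lhs fails at k=2 before rhs at j=3)
  i=3: ✓ (rhs at j=3)
  i=4: ✗ (lhs fails at k=4 before rhs at j=5)
  i=5: ✓ (rhs at j=5)
  i=6: ✓ (rhs at j=6)
  i=7: ✓ (rhs at j=7)
  i=8: ✓ (rhs at j=9; lhs holds on [8,8])

0, 1, 3, 5, 6, 7, 8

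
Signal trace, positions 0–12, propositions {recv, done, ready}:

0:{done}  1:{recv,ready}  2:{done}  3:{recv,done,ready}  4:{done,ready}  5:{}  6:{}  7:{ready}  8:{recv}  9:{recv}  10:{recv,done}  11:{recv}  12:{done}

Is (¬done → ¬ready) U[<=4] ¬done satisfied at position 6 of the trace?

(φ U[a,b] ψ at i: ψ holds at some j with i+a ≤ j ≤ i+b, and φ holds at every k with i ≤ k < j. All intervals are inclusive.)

Need some j in [6,10] with ¬done, and (¬done → ¬ready) at every k in [6,j-1].
  j=6: ¬done holds; no prefix to check → satisfied.

Holds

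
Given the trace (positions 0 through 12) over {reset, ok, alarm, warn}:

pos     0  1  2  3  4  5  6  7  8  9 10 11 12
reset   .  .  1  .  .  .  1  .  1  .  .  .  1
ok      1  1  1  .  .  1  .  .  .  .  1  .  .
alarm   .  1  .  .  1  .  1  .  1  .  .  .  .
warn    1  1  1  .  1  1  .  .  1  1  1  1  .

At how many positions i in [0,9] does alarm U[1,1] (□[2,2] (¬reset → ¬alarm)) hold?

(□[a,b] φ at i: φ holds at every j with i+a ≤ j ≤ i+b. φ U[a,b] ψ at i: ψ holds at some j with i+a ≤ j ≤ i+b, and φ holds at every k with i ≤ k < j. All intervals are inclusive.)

3

Evaluate at each i in [0,9]:
  i=0: ✗ (lhs fails at k=0 before rhs at j=1)
  i=1: ✗ (no rhs in [2,2])
  i=2: ✗ (lhs fails at k=2 before rhs at j=3)
  i=3: ✗ (lhs fails at k=3 before rhs at j=4)
  i=4: ✓ (rhs at j=5; lhs holds on [4,4])
  i=5: ✗ (lhs fails at k=5 before rhs at j=6)
  i=6: ✓ (rhs at j=7; lhs holds on [6,6])
  i=7: ✗ (lhs fails at k=7 before rhs at j=8)
  i=8: ✓ (rhs at j=9; lhs holds on [8,8])
  i=9: ✗ (lhs fails at k=9 before rhs at j=10)
Positions where it holds: {4, 6, 8} → 3.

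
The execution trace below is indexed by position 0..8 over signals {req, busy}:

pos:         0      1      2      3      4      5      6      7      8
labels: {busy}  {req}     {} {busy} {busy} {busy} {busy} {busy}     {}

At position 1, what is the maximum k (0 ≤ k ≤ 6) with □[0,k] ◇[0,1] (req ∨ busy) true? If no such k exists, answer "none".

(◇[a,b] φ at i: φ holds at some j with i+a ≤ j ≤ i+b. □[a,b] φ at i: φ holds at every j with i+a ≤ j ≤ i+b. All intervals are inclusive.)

◇[0,1] (req ∨ busy) must hold from j=1 onward; find where it first fails.
  j=1: holds
  j=2: holds
  j=3: holds
  j=4: holds
  j=5: holds
  j=6: holds
  j=7: holds
Holds through j=7; largest k = 6.

6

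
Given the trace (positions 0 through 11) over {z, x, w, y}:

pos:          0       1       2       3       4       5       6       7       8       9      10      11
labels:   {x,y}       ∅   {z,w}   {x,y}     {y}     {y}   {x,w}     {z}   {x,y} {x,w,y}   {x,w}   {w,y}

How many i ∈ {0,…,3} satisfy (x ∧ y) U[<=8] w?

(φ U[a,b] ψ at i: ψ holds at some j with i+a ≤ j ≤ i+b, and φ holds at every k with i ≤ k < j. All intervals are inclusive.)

1

Evaluate at each i in [0,3]:
  i=0: ✗ (lhs fails at k=1 before rhs at j=2)
  i=1: ✗ (lhs fails at k=1 before rhs at j=2)
  i=2: ✓ (rhs at j=2)
  i=3: ✗ (lhs fails at k=4 before rhs at j=6)
Positions where it holds: {2} → 1.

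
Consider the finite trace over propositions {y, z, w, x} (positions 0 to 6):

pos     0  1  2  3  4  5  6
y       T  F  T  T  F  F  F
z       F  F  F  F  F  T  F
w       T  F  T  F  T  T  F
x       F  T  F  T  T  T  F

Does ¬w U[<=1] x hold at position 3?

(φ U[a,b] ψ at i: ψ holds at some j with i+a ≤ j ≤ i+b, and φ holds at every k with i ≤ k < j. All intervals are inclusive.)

Need some j in [3,4] with x, and ¬w at every k in [3,j-1].
  j=3: x holds; no prefix to check → satisfied.

True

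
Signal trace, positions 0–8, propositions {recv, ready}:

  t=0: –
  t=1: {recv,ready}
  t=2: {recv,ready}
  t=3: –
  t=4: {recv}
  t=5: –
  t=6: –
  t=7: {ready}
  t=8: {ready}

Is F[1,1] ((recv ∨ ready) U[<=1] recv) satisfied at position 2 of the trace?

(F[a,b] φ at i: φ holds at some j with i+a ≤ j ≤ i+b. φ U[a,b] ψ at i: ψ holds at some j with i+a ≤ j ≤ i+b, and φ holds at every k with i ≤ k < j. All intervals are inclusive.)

Check ((recv ∨ ready) U[<=1] recv) at each j in [3,3]:
  j=3: fails
No position in the window satisfies it → formula fails.

No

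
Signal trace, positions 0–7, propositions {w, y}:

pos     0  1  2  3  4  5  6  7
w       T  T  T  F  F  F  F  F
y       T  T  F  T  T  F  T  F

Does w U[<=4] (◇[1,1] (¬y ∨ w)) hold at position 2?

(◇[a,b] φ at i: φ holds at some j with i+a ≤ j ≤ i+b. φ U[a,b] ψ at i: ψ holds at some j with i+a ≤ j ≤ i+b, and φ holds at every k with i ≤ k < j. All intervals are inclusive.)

Need some j in [2,6] with ◇[1,1] (¬y ∨ w), and w at every k in [2,j-1].
  j=2: ◇[1,1] (¬y ∨ w) — fails (none in [3,3]).
  j=3: ◇[1,1] (¬y ∨ w) — fails (none in [4,4]).
  j=4: ◇[1,1] (¬y ∨ w) holds, but w fails at k=3 → not this j.
  j=5: ◇[1,1] (¬y ∨ w) — fails (none in [6,6]).
  j=6: ◇[1,1] (¬y ∨ w) holds, but w fails at k=3 → not this j.
No j in the window works → until fails.

False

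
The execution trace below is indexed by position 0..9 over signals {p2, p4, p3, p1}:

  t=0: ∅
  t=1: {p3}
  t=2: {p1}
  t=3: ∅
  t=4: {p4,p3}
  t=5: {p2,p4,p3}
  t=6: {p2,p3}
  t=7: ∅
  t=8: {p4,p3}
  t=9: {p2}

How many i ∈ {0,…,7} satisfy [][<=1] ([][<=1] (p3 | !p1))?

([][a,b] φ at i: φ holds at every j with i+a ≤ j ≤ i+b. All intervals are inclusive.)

Evaluate at each i in [0,7]:
  i=0: ✗ (fails at j=1)
  i=1: ✗ (fails at j=1)
  i=2: ✗ (fails at j=2)
  i=3: ✓ (all of [3,4])
  i=4: ✓ (all of [4,5])
  i=5: ✓ (all of [5,6])
  i=6: ✓ (all of [6,7])
  i=7: ✓ (all of [7,8])
Positions where it holds: {3, 4, 5, 6, 7} → 5.

5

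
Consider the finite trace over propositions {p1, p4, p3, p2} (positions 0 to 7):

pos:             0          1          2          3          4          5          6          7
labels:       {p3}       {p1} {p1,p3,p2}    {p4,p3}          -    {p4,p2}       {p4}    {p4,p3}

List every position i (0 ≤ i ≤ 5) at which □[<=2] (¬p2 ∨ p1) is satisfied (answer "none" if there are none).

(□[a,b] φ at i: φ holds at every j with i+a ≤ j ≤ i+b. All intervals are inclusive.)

0, 1, 2

Evaluate at each i in [0,5]:
  i=0: ✓ (all of [0,2])
  i=1: ✓ (all of [1,3])
  i=2: ✓ (all of [2,4])
  i=3: ✗ (fails at j=5)
  i=4: ✗ (fails at j=5)
  i=5: ✗ (fails at j=5)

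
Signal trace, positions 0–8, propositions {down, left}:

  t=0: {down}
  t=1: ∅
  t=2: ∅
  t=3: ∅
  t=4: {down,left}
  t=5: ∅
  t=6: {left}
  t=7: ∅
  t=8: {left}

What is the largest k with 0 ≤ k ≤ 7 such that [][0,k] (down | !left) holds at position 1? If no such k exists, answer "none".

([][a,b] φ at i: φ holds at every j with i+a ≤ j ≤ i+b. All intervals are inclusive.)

4

(down | !left) must hold from j=1 onward; find where it first fails.
  j=1: holds
  j=2: holds
  j=3: holds
  j=4: holds
  j=5: holds
  j=6: fails
Holds on [1,5], so largest k = 4.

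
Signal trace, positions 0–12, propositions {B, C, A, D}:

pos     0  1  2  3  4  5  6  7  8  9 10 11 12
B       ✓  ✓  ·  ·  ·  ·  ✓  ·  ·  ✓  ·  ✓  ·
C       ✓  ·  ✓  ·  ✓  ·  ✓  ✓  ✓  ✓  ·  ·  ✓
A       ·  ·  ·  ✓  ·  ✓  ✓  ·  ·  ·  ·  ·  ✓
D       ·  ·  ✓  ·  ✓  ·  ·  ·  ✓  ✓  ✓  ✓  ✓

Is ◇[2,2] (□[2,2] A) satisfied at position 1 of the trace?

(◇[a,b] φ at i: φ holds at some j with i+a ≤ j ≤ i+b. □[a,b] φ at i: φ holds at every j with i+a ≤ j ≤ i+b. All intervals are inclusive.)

Check □[2,2] A at each j in [3,3]:
  j=3: holds on [5,5]
Found at j=3 → formula holds.

Holds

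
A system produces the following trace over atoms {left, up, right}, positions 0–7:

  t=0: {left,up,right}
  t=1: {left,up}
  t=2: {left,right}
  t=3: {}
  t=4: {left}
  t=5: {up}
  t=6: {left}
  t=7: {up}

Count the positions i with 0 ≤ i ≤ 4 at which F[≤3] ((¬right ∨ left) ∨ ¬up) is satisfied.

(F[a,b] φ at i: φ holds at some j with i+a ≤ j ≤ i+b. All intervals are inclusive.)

Evaluate at each i in [0,4]:
  i=0: ✓ (witness j=0)
  i=1: ✓ (witness j=1)
  i=2: ✓ (witness j=2)
  i=3: ✓ (witness j=3)
  i=4: ✓ (witness j=4)
Positions where it holds: {0, 1, 2, 3, 4} → 5.

5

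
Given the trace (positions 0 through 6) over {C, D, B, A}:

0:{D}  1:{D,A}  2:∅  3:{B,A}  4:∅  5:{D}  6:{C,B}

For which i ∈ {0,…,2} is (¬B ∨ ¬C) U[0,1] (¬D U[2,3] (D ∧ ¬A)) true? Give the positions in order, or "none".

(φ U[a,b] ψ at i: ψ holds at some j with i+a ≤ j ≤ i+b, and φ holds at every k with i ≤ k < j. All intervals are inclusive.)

1, 2

Evaluate at each i in [0,2]:
  i=0: ✗ (no rhs in [0,1])
  i=1: ✓ (rhs at j=2; lhs holds on [1,1])
  i=2: ✓ (rhs at j=2)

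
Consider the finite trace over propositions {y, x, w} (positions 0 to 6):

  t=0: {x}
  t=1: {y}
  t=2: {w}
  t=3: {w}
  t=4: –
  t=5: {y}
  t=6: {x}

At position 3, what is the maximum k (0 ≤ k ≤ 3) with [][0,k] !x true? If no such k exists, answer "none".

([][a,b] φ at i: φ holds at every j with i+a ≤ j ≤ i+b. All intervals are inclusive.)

!x must hold from j=3 onward; find where it first fails.
  j=3: holds
  j=4: holds
  j=5: holds
  j=6: fails
Holds on [3,5], so largest k = 2.

2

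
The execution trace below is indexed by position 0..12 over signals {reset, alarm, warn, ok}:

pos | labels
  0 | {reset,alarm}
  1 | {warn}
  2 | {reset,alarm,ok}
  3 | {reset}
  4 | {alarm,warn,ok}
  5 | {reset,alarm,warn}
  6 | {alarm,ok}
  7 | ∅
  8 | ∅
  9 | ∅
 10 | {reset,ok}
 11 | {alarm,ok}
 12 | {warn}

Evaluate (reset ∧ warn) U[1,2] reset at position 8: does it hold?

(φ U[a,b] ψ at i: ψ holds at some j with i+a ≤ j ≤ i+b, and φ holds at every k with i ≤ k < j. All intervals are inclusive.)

Need some j in [9,10] with reset, and (reset ∧ warn) at every k in [8,j-1].
  j=9: reset false.
  j=10: reset holds, but (reset ∧ warn) fails at k=8 → not this j.
No j in the window works → until fails.

False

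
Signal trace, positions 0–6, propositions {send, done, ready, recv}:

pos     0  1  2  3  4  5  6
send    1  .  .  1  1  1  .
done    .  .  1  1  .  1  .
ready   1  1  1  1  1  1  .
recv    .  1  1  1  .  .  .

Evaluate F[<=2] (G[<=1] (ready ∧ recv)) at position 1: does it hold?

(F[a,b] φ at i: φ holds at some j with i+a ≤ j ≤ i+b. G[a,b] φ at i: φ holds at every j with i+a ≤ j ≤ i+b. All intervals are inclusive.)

Check G[<=1] (ready ∧ recv) at each j in [1,3]:
  j=1: holds on [1,2]
  j=2: holds on [2,3]
  j=3: fails at 4
Found at j=1 → formula holds.

True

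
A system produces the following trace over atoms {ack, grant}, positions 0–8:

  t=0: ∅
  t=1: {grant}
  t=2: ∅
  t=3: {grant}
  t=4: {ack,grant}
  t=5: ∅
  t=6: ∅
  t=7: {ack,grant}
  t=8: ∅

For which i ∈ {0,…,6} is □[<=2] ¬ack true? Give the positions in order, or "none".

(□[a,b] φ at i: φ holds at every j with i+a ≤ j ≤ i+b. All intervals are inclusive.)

0, 1

Evaluate at each i in [0,6]:
  i=0: ✓ (all of [0,2])
  i=1: ✓ (all of [1,3])
  i=2: ✗ (fails at j=4)
  i=3: ✗ (fails at j=4)
  i=4: ✗ (fails at j=4)
  i=5: ✗ (fails at j=7)
  i=6: ✗ (fails at j=7)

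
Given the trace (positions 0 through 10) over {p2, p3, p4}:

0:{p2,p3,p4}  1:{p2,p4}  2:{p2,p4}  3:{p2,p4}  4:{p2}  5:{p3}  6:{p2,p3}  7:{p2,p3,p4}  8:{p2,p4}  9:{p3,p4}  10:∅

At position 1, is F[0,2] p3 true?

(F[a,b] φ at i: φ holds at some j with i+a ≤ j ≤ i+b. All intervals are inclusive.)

Does not hold

Check p3 at each j in [1,3]:
  j=1: false
  j=2: false
  j=3: false
No position in the window satisfies it → formula fails.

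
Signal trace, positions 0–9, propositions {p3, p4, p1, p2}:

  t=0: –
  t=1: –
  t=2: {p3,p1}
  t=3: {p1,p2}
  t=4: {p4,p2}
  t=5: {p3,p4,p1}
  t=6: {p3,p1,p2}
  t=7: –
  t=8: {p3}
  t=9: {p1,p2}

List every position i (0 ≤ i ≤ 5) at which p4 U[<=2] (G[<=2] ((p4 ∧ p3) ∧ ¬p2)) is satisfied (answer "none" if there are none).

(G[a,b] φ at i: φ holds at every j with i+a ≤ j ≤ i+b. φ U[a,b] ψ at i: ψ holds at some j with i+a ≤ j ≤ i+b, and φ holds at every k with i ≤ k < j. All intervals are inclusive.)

none

Evaluate at each i in [0,5]:
  i=0: ✗ (no rhs in [0,2])
  i=1: ✗ (no rhs in [1,3])
  i=2: ✗ (no rhs in [2,4])
  i=3: ✗ (no rhs in [3,5])
  i=4: ✗ (no rhs in [4,6])
  i=5: ✗ (no rhs in [5,7])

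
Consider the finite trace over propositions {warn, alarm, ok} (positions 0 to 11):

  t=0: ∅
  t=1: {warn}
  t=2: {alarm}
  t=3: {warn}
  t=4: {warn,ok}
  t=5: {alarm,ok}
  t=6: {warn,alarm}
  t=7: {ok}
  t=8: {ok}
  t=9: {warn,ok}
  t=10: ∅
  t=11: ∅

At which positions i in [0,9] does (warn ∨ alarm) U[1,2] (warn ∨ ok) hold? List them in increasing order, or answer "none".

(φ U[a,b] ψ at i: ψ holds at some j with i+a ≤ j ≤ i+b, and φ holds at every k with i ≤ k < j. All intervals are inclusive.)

Evaluate at each i in [0,9]:
  i=0: ✗ (lhs fails at k=0 before rhs at j=1)
  i=1: ✓ (rhs at j=3; lhs holds on [1,2])
  i=2: ✓ (rhs at j=3; lhs holds on [2,2])
  i=3: ✓ (rhs at j=4; lhs holds on [3,3])
  i=4: ✓ (rhs at j=5; lhs holds on [4,4])
  i=5: ✓ (rhs at j=6; lhs holds on [5,5])
  i=6: ✓ (rhs at j=7; lhs holds on [6,6])
  i=7: ✗ (lhs fails at k=7 before rhs at j=8)
  i=8: ✗ (lhs fails at k=8 before rhs at j=9)
  i=9: ✗ (no rhs in [10,11])

1, 2, 3, 4, 5, 6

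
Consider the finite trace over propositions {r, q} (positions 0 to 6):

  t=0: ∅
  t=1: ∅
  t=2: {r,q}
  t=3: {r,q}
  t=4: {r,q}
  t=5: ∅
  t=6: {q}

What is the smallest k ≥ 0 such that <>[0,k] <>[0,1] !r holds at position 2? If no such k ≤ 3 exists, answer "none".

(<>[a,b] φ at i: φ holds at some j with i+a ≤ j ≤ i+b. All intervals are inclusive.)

2

Scan j = 2,3,… for <>[0,1] !r:
  j=2: fails
  j=3: fails
  j=4: holds
First hit at j=4, so smallest k = 4-2 = 2.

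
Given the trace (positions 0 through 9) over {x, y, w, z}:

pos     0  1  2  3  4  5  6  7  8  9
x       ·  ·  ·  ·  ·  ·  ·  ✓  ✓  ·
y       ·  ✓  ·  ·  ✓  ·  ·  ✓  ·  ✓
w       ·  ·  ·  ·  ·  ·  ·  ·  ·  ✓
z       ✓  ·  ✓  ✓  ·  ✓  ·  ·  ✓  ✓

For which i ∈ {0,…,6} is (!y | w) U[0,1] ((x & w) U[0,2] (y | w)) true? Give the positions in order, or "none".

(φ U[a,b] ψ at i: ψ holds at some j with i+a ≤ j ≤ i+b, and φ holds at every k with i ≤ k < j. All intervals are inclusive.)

0, 1, 3, 4, 6

Evaluate at each i in [0,6]:
  i=0: ✓ (rhs at j=1; lhs holds on [0,0])
  i=1: ✓ (rhs at j=1)
  i=2: ✗ (no rhs in [2,3])
  i=3: ✓ (rhs at j=4; lhs holds on [3,3])
  i=4: ✓ (rhs at j=4)
  i=5: ✗ (no rhs in [5,6])
  i=6: ✓ (rhs at j=7; lhs holds on [6,6])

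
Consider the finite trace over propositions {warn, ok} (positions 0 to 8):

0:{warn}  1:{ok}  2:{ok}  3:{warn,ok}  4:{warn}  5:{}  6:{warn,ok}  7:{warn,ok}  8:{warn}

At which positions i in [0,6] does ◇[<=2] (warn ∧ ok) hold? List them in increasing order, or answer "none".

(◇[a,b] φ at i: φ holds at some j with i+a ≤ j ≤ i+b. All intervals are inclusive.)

1, 2, 3, 4, 5, 6

Evaluate at each i in [0,6]:
  i=0: ✗ (none in [0,2])
  i=1: ✓ (witness j=3)
  i=2: ✓ (witness j=3)
  i=3: ✓ (witness j=3)
  i=4: ✓ (witness j=6)
  i=5: ✓ (witness j=6)
  i=6: ✓ (witness j=6)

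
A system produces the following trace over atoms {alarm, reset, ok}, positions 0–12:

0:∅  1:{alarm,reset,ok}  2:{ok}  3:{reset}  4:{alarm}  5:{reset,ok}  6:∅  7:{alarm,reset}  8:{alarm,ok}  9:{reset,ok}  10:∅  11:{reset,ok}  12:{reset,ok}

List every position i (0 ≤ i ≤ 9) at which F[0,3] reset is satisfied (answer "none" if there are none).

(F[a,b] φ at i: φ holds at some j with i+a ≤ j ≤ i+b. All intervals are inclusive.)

0, 1, 2, 3, 4, 5, 6, 7, 8, 9

Evaluate at each i in [0,9]:
  i=0: ✓ (witness j=1)
  i=1: ✓ (witness j=1)
  i=2: ✓ (witness j=3)
  i=3: ✓ (witness j=3)
  i=4: ✓ (witness j=5)
  i=5: ✓ (witness j=5)
  i=6: ✓ (witness j=7)
  i=7: ✓ (witness j=7)
  i=8: ✓ (witness j=9)
  i=9: ✓ (witness j=9)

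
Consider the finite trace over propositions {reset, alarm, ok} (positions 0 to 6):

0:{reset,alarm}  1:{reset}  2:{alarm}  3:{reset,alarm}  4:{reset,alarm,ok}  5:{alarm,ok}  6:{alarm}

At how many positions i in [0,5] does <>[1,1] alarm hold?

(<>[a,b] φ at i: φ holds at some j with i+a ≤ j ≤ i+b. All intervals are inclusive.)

Evaluate at each i in [0,5]:
  i=0: ✗ (none in [1,1])
  i=1: ✓ (witness j=2)
  i=2: ✓ (witness j=3)
  i=3: ✓ (witness j=4)
  i=4: ✓ (witness j=5)
  i=5: ✓ (witness j=6)
Positions where it holds: {1, 2, 3, 4, 5} → 5.

5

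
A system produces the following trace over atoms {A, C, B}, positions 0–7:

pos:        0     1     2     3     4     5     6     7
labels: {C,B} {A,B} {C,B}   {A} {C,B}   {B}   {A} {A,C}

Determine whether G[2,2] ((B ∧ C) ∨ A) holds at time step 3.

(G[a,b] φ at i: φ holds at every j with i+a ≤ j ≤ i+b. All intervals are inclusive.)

Check ((B ∧ C) ∨ A) at every j in [5,5]:
  j=5: false
Fails at j=5 → formula fails.

False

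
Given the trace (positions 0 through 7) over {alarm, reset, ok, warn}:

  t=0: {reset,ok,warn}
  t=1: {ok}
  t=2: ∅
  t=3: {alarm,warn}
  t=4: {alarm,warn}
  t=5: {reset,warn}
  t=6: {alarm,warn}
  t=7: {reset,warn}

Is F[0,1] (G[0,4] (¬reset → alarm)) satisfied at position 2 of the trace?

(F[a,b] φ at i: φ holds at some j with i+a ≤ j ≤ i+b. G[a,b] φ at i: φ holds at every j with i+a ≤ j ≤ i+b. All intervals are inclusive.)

Check G[0,4] (¬reset → alarm) at each j in [2,3]:
  j=2: fails at 2
  j=3: holds on [3,7]
Found at j=3 → formula holds.

Holds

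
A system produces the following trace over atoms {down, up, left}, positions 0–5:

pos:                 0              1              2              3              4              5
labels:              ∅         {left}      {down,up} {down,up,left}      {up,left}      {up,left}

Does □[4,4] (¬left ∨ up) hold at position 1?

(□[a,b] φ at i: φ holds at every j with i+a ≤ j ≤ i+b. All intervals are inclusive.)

Check (¬left ∨ up) at every j in [5,5]:
  j=5: true
All positions satisfy it → formula holds.

Yes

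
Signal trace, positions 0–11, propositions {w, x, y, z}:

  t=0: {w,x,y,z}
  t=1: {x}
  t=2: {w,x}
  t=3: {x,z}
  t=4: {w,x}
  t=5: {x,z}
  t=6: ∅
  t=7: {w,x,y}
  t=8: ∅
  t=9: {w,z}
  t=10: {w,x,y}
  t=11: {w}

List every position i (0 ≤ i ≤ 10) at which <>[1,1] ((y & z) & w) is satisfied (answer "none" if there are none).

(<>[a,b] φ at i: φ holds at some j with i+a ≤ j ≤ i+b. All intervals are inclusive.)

none

Evaluate at each i in [0,10]:
  i=0: ✗ (none in [1,1])
  i=1: ✗ (none in [2,2])
  i=2: ✗ (none in [3,3])
  i=3: ✗ (none in [4,4])
  i=4: ✗ (none in [5,5])
  i=5: ✗ (none in [6,6])
  i=6: ✗ (none in [7,7])
  i=7: ✗ (none in [8,8])
  i=8: ✗ (none in [9,9])
  i=9: ✗ (none in [10,10])
  i=10: ✗ (none in [11,11])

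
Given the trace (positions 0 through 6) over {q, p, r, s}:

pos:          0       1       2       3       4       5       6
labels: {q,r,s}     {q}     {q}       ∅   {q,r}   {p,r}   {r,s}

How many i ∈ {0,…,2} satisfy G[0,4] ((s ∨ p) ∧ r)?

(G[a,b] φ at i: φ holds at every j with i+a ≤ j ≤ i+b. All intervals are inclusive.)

Evaluate at each i in [0,2]:
  i=0: ✗ (fails at j=1)
  i=1: ✗ (fails at j=1)
  i=2: ✗ (fails at j=2)
Positions where it holds: {} → 0.

0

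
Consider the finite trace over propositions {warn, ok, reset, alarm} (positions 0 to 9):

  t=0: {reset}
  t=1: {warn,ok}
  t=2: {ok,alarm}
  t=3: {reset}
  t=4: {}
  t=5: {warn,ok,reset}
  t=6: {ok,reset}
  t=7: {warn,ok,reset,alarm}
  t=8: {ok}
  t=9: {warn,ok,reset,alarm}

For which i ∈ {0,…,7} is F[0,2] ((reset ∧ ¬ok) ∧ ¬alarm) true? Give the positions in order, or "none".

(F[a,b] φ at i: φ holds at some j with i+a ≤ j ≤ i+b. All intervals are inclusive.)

0, 1, 2, 3

Evaluate at each i in [0,7]:
  i=0: ✓ (witness j=0)
  i=1: ✓ (witness j=3)
  i=2: ✓ (witness j=3)
  i=3: ✓ (witness j=3)
  i=4: ✗ (none in [4,6])
  i=5: ✗ (none in [5,7])
  i=6: ✗ (none in [6,8])
  i=7: ✗ (none in [7,9])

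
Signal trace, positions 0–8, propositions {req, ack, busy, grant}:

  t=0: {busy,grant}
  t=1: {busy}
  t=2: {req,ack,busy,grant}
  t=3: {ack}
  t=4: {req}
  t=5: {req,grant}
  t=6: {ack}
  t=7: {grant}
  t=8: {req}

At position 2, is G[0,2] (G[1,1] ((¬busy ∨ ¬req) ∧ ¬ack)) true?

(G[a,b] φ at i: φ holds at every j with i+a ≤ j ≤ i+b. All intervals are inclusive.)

Check G[1,1] ((¬busy ∨ ¬req) ∧ ¬ack) at every j in [2,4]:
  j=2: fails at 3
  j=3: holds on [4,4]
  j=4: holds on [5,5]
Fails at j=2 → formula fails.

False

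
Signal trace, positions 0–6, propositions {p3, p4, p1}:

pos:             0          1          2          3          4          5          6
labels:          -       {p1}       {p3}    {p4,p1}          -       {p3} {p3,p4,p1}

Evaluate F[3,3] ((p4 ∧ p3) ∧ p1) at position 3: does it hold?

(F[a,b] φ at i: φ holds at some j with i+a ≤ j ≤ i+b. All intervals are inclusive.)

True

Check ((p4 ∧ p3) ∧ p1) at each j in [6,6]:
  j=6: true
Found at j=6 → formula holds.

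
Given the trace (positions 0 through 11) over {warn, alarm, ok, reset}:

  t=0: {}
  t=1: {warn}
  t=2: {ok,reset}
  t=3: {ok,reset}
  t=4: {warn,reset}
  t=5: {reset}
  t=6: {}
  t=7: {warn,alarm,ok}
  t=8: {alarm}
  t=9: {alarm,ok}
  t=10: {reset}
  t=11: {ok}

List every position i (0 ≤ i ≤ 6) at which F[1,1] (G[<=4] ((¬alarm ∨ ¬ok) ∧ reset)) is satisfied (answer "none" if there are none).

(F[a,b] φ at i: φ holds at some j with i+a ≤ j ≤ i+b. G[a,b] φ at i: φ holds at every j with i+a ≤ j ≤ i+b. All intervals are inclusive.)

Evaluate at each i in [0,6]:
  i=0: ✗ (none in [1,1])
  i=1: ✗ (none in [2,2])
  i=2: ✗ (none in [3,3])
  i=3: ✗ (none in [4,4])
  i=4: ✗ (none in [5,5])
  i=5: ✗ (none in [6,6])
  i=6: ✗ (none in [7,7])

none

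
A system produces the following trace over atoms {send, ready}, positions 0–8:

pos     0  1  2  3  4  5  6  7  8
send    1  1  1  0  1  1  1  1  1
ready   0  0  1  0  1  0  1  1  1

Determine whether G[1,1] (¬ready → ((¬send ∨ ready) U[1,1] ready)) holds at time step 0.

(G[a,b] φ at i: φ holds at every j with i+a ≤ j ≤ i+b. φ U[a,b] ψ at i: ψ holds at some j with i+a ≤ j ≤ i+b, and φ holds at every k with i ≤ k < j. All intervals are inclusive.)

Does not hold

Check (¬ready → ((¬send ∨ ready) U[1,1] ready)) at every j in [1,1]:
  j=1: antecedent true; consequent fails → ✗
Fails at j=1 → formula fails.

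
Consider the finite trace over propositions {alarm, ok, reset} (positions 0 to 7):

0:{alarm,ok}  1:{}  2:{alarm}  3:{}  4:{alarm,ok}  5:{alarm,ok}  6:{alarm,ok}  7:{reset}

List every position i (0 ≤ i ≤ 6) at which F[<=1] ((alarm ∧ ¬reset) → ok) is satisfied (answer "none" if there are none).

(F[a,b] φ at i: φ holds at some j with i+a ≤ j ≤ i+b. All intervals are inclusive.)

Evaluate at each i in [0,6]:
  i=0: ✓ (witness j=0)
  i=1: ✓ (witness j=1)
  i=2: ✓ (witness j=3)
  i=3: ✓ (witness j=3)
  i=4: ✓ (witness j=4)
  i=5: ✓ (witness j=5)
  i=6: ✓ (witness j=6)

0, 1, 2, 3, 4, 5, 6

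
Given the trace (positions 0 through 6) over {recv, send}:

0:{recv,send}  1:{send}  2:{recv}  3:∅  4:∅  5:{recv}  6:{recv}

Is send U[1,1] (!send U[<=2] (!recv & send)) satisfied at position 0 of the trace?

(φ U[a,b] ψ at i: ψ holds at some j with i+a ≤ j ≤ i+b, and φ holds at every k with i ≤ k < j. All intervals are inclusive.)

Yes

Need some j in [1,1] with (!send U[<=2] (!recv & send)), and send at every k in [0,j-1].
  j=1: (!send U[<=2] (!recv & send)) holds; send holds at every k in [0,0] → satisfied.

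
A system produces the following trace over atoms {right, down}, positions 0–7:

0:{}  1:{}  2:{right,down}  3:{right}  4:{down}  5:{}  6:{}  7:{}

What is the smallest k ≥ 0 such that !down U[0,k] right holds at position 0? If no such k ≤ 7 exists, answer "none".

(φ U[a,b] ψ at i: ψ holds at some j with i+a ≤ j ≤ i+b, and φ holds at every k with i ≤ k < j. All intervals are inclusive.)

Need earliest j ≥ 0 with right, and !down at every k in [0,j-1].
  j=0: rhs fails.
  j=1: rhs fails.
  j=2: rhs holds; lhs holds on [0,1]. k = 2.

2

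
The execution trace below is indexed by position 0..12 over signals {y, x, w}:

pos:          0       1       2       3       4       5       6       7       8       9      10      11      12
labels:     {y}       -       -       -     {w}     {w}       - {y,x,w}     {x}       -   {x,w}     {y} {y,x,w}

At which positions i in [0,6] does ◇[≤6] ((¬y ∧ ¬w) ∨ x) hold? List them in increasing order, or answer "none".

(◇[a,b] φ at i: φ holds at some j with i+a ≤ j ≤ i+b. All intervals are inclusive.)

0, 1, 2, 3, 4, 5, 6

Evaluate at each i in [0,6]:
  i=0: ✓ (witness j=1)
  i=1: ✓ (witness j=1)
  i=2: ✓ (witness j=2)
  i=3: ✓ (witness j=3)
  i=4: ✓ (witness j=6)
  i=5: ✓ (witness j=6)
  i=6: ✓ (witness j=6)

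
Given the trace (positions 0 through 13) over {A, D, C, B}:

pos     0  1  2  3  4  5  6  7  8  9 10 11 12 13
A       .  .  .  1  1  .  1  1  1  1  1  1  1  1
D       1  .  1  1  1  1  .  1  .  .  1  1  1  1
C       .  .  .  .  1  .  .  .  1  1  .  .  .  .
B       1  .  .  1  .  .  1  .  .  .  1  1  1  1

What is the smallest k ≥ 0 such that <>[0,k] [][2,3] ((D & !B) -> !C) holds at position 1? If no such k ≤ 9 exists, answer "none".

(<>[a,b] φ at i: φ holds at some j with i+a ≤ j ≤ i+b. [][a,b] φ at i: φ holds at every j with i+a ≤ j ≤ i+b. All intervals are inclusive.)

2

Scan j = 1,2,… for [][2,3] ((D & !B) -> !C):
  j=1: fails
  j=2: fails
  j=3: holds
First hit at j=3, so smallest k = 3-1 = 2.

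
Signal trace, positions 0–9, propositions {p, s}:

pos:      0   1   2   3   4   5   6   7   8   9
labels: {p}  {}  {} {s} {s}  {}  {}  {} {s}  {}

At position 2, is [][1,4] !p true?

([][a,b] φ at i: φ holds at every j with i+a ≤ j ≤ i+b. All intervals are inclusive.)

Yes

Check !p at every j in [3,6]:
  j=3: true
  j=4: true
  j=5: true
  j=6: true
All positions satisfy it → formula holds.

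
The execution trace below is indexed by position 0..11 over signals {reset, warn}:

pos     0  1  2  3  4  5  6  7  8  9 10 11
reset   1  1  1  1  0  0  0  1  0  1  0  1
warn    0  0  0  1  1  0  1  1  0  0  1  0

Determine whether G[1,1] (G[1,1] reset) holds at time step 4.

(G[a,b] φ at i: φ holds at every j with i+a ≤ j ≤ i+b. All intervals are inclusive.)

Check G[1,1] reset at every j in [5,5]:
  j=5: fails at 6
Fails at j=5 → formula fails.

False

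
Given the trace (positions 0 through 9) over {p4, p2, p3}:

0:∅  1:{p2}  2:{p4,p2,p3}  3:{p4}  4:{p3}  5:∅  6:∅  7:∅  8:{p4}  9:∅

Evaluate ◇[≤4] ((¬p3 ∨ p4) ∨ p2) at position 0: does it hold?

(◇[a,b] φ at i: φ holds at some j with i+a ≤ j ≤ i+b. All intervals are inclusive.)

Check ((¬p3 ∨ p4) ∨ p2) at each j in [0,4]:
  j=0: true
  j=1: true
  j=2: true
  j=3: true
  j=4: false
Found at j=0 → formula holds.

Yes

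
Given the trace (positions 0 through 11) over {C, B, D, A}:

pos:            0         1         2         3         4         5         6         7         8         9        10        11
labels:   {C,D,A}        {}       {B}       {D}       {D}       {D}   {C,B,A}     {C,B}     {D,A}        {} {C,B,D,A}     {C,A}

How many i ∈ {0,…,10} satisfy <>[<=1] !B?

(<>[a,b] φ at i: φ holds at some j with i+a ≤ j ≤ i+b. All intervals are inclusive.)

Evaluate at each i in [0,10]:
  i=0: ✓ (witness j=0)
  i=1: ✓ (witness j=1)
  i=2: ✓ (witness j=3)
  i=3: ✓ (witness j=3)
  i=4: ✓ (witness j=4)
  i=5: ✓ (witness j=5)
  i=6: ✗ (none in [6,7])
  i=7: ✓ (witness j=8)
  i=8: ✓ (witness j=8)
  i=9: ✓ (witness j=9)
  i=10: ✓ (witness j=11)
Positions where it holds: {0, 1, 2, 3, 4, 5, 7, 8, 9, 10} → 10.

10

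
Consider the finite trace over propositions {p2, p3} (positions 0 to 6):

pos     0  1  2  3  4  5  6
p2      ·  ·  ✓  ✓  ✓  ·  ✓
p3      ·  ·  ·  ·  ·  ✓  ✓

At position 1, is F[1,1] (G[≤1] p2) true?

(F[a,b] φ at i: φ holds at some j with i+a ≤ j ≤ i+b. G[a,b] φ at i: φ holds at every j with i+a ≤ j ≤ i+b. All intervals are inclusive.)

True

Check G[≤1] p2 at each j in [2,2]:
  j=2: holds on [2,3]
Found at j=2 → formula holds.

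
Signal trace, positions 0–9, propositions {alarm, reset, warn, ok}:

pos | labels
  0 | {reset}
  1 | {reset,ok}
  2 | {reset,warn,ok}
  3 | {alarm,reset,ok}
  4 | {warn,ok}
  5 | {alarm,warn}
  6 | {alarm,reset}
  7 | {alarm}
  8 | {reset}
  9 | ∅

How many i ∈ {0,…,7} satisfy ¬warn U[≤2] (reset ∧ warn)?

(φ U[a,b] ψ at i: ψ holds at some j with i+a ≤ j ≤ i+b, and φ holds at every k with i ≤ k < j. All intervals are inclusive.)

Evaluate at each i in [0,7]:
  i=0: ✓ (rhs at j=2; lhs holds on [0,1])
  i=1: ✓ (rhs at j=2; lhs holds on [1,1])
  i=2: ✓ (rhs at j=2)
  i=3: ✗ (no rhs in [3,5])
  i=4: ✗ (no rhs in [4,6])
  i=5: ✗ (no rhs in [5,7])
  i=6: ✗ (no rhs in [6,8])
  i=7: ✗ (no rhs in [7,9])
Positions where it holds: {0, 1, 2} → 3.

3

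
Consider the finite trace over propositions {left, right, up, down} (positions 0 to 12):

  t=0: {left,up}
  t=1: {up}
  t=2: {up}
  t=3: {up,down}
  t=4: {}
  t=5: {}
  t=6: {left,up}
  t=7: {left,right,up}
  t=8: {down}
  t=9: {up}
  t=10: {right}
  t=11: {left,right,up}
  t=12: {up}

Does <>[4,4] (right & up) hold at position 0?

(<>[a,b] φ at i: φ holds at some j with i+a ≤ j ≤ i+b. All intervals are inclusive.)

Does not hold

Check (right & up) at each j in [4,4]:
  j=4: false
No position in the window satisfies it → formula fails.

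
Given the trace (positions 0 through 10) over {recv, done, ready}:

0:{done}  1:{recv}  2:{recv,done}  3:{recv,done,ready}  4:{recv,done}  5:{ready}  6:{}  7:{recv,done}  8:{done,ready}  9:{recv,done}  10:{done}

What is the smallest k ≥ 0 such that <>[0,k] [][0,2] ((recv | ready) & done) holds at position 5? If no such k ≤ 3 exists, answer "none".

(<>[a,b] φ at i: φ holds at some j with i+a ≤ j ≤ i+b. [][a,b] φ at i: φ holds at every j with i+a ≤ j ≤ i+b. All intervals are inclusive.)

Scan j = 5,6,… for [][0,2] ((recv | ready) & done):
  j=5: fails
  j=6: fails
  j=7: holds
First hit at j=7, so smallest k = 7-5 = 2.

2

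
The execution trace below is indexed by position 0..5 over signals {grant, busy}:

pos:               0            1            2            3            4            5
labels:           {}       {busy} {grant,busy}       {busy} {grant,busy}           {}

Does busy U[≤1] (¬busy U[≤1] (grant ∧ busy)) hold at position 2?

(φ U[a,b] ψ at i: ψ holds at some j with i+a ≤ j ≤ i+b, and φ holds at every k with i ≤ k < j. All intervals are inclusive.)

True

Need some j in [2,3] with (¬busy U[≤1] (grant ∧ busy)), and busy at every k in [2,j-1].
  j=2: (¬busy U[≤1] (grant ∧ busy)) holds; no prefix to check → satisfied.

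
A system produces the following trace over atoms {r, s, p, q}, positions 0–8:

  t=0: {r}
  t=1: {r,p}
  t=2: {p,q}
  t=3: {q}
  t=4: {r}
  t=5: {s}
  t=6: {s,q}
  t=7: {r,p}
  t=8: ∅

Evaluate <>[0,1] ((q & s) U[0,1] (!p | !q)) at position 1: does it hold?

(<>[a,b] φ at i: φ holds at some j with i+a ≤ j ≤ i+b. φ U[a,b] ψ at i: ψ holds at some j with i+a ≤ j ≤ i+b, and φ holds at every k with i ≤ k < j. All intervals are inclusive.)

Yes

Check ((q & s) U[0,1] (!p | !q)) at each j in [1,2]:
  j=1: holds
  j=2: fails
Found at j=1 → formula holds.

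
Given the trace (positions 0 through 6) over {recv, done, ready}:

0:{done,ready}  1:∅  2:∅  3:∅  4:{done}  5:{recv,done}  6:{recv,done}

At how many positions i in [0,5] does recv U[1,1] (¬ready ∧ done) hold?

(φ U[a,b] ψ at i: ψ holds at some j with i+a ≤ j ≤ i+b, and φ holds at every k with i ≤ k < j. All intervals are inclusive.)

Evaluate at each i in [0,5]:
  i=0: ✗ (no rhs in [1,1])
  i=1: ✗ (no rhs in [2,2])
  i=2: ✗ (no rhs in [3,3])
  i=3: ✗ (lhs fails at k=3 before rhs at j=4)
  i=4: ✗ (lhs fails at k=4 before rhs at j=5)
  i=5: ✓ (rhs at j=6; lhs holds on [5,5])
Positions where it holds: {5} → 1.

1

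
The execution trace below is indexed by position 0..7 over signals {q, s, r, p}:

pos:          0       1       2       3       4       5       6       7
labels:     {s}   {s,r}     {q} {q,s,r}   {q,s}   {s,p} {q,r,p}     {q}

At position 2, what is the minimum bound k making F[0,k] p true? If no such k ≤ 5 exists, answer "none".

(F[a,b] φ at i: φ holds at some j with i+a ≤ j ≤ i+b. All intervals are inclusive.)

3

Scan j = 2,3,… for p:
  j=2: fails
  j=3: fails
  j=4: fails
  j=5: holds
First hit at j=5, so smallest k = 5-2 = 3.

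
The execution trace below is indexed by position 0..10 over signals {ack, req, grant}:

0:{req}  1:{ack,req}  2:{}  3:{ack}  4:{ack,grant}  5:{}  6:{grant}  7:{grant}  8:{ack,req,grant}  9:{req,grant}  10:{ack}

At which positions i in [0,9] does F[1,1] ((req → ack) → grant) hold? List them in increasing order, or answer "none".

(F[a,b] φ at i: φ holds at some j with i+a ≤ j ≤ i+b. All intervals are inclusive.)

3, 5, 6, 7, 8

Evaluate at each i in [0,9]:
  i=0: ✗ (none in [1,1])
  i=1: ✗ (none in [2,2])
  i=2: ✗ (none in [3,3])
  i=3: ✓ (witness j=4)
  i=4: ✗ (none in [5,5])
  i=5: ✓ (witness j=6)
  i=6: ✓ (witness j=7)
  i=7: ✓ (witness j=8)
  i=8: ✓ (witness j=9)
  i=9: ✗ (none in [10,10])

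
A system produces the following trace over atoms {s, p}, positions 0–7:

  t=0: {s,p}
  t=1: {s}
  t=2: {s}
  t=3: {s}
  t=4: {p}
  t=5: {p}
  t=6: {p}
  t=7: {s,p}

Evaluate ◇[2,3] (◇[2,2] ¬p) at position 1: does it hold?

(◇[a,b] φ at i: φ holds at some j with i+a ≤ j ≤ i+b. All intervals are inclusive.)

Check ◇[2,2] ¬p at each j in [3,4]:
  j=3: fails (none in [5,5])
  j=4: fails (none in [6,6])
No position in the window satisfies it → formula fails.

No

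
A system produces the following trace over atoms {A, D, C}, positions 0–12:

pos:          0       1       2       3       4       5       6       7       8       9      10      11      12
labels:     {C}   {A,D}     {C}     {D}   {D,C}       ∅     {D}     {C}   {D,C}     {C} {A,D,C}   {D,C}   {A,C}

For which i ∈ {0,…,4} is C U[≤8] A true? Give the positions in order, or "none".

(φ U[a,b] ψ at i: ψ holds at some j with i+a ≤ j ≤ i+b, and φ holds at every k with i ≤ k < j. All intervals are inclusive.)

Evaluate at each i in [0,4]:
  i=0: ✓ (rhs at j=1; lhs holds on [0,0])
  i=1: ✓ (rhs at j=1)
  i=2: ✗ (lhs fails at k=3 before rhs at j=10)
  i=3: ✗ (lhs fails at k=3 before rhs at j=10)
  i=4: ✗ (lhs fails at k=5 before rhs at j=10)

0, 1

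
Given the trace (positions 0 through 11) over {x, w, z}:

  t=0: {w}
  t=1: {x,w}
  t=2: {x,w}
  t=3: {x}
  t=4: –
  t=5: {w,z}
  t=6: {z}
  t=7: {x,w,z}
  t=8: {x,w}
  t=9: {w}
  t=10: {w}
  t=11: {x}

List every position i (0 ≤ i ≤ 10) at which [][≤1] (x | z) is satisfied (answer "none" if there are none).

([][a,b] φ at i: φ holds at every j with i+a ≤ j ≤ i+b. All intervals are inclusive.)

1, 2, 5, 6, 7

Evaluate at each i in [0,10]:
  i=0: ✗ (fails at j=0)
  i=1: ✓ (all of [1,2])
  i=2: ✓ (all of [2,3])
  i=3: ✗ (fails at j=4)
  i=4: ✗ (fails at j=4)
  i=5: ✓ (all of [5,6])
  i=6: ✓ (all of [6,7])
  i=7: ✓ (all of [7,8])
  i=8: ✗ (fails at j=9)
  i=9: ✗ (fails at j=9)
  i=10: ✗ (fails at j=10)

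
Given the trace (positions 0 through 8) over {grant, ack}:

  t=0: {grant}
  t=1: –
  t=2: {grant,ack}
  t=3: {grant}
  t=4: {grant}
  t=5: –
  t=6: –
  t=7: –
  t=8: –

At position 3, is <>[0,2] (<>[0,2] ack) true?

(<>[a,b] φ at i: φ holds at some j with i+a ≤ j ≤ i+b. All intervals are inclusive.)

No

Check <>[0,2] ack at each j in [3,5]:
  j=3: fails (none in [3,5])
  j=4: fails (none in [4,6])
  j=5: fails (none in [5,7])
No position in the window satisfies it → formula fails.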